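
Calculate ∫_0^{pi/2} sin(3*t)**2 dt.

Use the identity sin^2(3*t) = (1 - cos(6*t))/2.
An antiderivative is F(t) = t/2 - sin(6*t)/12.
Then F(pi/2) - F(0) = (pi/4) - (0) = pi/4.

pi/4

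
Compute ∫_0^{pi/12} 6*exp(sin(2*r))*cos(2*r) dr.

Let u = sin(2*r), so du = 2*cos(2*r) dr. When r = 0, u = 0; when r = pi/12, u = 1/2.
The integral becomes 3·∫ exp(u) du from 0 to 1/2, with antiderivative 3*exp(u).
Back in r: F(r) = 3*exp(sin(2*r)).
Then F(pi/12) - F(0) = (3*exp(1/2)) - (3) = -3 + 3*exp(1/2).

-3 + 3*exp(1/2)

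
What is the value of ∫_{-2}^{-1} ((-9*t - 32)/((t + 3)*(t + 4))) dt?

Factor the denominator: t**2 + 7*t + 12 = (t + 4)(t + 3).
Partial fractions: (-9*t - 32)/((t + 3)*(t + 4)) = -4/(t + 4) - 5/(t + 3).
An antiderivative is F(t) = -5*log(t + 3) - 4*log(t + 4).
Then F(-1) - F(-2) = (-4*log(3) - 5*log(2)) - (-log(16)) = -4*log(3) - log(2).

-4*log(3) - log(2)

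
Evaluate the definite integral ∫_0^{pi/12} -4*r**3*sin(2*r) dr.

Integrate by parts 3 times (u = r^3, dv = -4*sin(2*r) dr).
An antiderivative is F(r) = 2*r**3*cos(2*r) - 3*r**2*sin(2*r) - 3*r*cos(2*r) + 3*sin(2*r)/2.
Then F(pi/12) - F(0) = (-sqrt(3)*pi/8 - pi**2/96 + sqrt(3)*pi**3/1728 + 3/4) - (0) = -sqrt(3)*pi/8 - pi**2/96 + sqrt(3)*pi**3/1728 + 3/4.

-sqrt(3)*pi/8 - pi**2/96 + sqrt(3)*pi**3/1728 + 3/4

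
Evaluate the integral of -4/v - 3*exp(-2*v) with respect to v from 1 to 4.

An antiderivative is F(v) = -4*log(v) + 3*exp(-2*v)/2.
Then F(4) - F(1) = (-8*log(2) + 3*exp(-8)/2) - (3*exp(-2)/2) = -8*log(2) - 3*exp(-2)/2 + 3*exp(-8)/2.

-8*log(2) - 3*exp(-2)/2 + 3*exp(-8)/2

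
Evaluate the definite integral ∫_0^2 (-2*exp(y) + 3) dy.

An antiderivative is F(y) = 3*y - 2*exp(y).
Then F(2) - F(0) = (6 - 2*exp(2)) - (-2) = 8 - 2*exp(2).

8 - 2*exp(2)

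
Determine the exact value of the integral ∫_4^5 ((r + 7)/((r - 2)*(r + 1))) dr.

Factor the denominator: r**2 - r - 2 = (r + 1)(r - 2).
Partial fractions: (r + 7)/((r - 2)*(r + 1)) = -2/(r + 1) + 3/(r - 2).
An antiderivative is F(r) = 3*log(r - 2) - 2*log(r + 1).
Then F(5) - F(4) = (log(3/4)) - (log(8/25)) = log(75/32).

log(75/32)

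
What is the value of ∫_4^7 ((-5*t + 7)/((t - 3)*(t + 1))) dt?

Factor the denominator: t**2 - 2*t - 3 = (t + 1)(t - 3).
Partial fractions: (-5*t + 7)/((t - 3)*(t + 1)) = -3/(t + 1) - 2/(t - 3).
An antiderivative is F(t) = -2*log(t - 3) - 3*log(t + 1).
Then F(7) - F(4) = (-13*log(2)) - (-3*log(5)) = -13*log(2) + 3*log(5).

-13*log(2) + 3*log(5)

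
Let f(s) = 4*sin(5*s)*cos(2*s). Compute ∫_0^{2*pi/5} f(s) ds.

Use the identity sin(5*s)cos(2*s) = [sin(7*s) + sin(3*s)]/2.
An antiderivative is F(s) = -2*cos(3*s)/3 - 2*cos(7*s)/7.
Then F(2*pi/5) - F(0) = (5/21 + 5*sqrt(5)/21) - (-20/21) = 5*sqrt(5)/21 + 25/21.

5*sqrt(5)/21 + 25/21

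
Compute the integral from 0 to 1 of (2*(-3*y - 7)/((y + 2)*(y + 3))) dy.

log(9/64)

Factor the denominator: y**2 + 5*y + 6 = (y + 3)(y + 2).
Partial fractions: 2*(-3*y - 7)/((y + 2)*(y + 3)) = -4/(y + 3) - 2/(y + 2).
An antiderivative is F(y) = -2*log(y + 2) - 4*log(y + 3).
Then F(1) - F(0) = (-8*log(2) - 2*log(3)) - (-4*log(3) - 2*log(2)) = log(9/64).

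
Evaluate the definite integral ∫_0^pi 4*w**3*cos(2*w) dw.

3*pi**2

Integrate by parts 3 times (u = w^3, dv = 4*cos(2*w) dw).
An antiderivative is F(w) = 2*w**3*sin(2*w) + 3*w**2*cos(2*w) - 3*w*sin(2*w) - 3*cos(2*w)/2.
Then F(pi) - F(0) = (-3/2 + 3*pi**2) - (-3/2) = 3*pi**2.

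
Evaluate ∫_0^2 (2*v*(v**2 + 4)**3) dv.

960

Let u = v**2 + 4, so du = 2*v dv. When v = 0, u = 4; when v = 2, u = 8.
The integral becomes ∫ u**3 du from 4 to 8, with antiderivative u**4/4.
Back in v: F(v) = (v**2 + 4)**4/4.
Then F(2) - F(0) = (1024) - (64) = 960.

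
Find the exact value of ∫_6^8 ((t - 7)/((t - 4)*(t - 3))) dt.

-4*log(3) - 3*log(2) + 4*log(5)

Factor the denominator: t**2 - 7*t + 12 = (t - 3)(t - 4).
Partial fractions: (t - 7)/((t - 4)*(t - 3)) = 4/(t - 3) - 3/(t - 4).
An antiderivative is F(t) = -3*log(t - 4) + 4*log(t - 3).
Then F(8) - F(6) = (-6*log(2) + 4*log(5)) - (log(81/8)) = -4*log(3) - 3*log(2) + 4*log(5).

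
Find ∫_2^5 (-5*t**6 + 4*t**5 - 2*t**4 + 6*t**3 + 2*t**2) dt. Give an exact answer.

By the power rule, an antiderivative is F(t) = -5*t**7/7 + 2*t**6/3 - 2*t**5/5 + 3*t**4/2 + 2*t**3/3.
Then F(5) - F(2) = (-638625/14) - (-1128/35) = -3190869/70.

-3190869/70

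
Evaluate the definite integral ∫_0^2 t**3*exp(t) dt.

Integrate by parts 3 times (u = t^3, dv = exp(t) dt).
An antiderivative is F(t) = (t**3 - 3*t**2 + 6*t - 6)*exp(t).
Then F(2) - F(0) = (2*exp(2)) - (-6) = 6 + 2*exp(2).

6 + 2*exp(2)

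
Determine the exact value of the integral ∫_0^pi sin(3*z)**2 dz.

pi/2

Use the identity sin^2(3*z) = (1 - cos(6*z))/2.
An antiderivative is F(z) = z/2 - sin(6*z)/12.
Then F(pi) - F(0) = (pi/2) - (0) = pi/2.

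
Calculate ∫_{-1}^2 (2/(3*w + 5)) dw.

An antiderivative is F(w) = 2*log(3*w + 5)/3.
Then F(2) - F(-1) = (2*log(11)/3) - (2*log(2)/3) = -2*log(2)/3 + 2*log(11)/3.

-2*log(2)/3 + 2*log(11)/3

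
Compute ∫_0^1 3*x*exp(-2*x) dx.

3/4 - 9*exp(-2)/4

Integrate by parts once (u = x, dv = 3*exp(-2*x) dx).
An antiderivative is F(x) = (-6*x - 3)*exp(-2*x)/4.
Then F(1) - F(0) = (-9*exp(-2)/4) - (-3/4) = 3/4 - 9*exp(-2)/4.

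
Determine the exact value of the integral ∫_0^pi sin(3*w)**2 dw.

pi/2

Use the identity sin^2(3*w) = (1 - cos(6*w))/2.
An antiderivative is F(w) = w/2 - sin(6*w)/12.
Then F(pi) - F(0) = (pi/2) - (0) = pi/2.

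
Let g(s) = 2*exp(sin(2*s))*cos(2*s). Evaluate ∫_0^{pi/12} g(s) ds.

-1 + exp(1/2)

Let u = sin(2*s), so du = 2*cos(2*s) ds. When s = 0, u = 0; when s = pi/12, u = 1/2.
The integral becomes ∫ exp(u) du from 0 to 1/2, with antiderivative exp(u).
Back in s: F(s) = exp(sin(2*s)).
Then F(pi/12) - F(0) = (exp(1/2)) - (1) = -1 + exp(1/2).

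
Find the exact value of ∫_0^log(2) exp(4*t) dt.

Let u = exp(t), so du = exp(t) dt. When t = 0, u = 1; when t = log(2), u = 2.
The integral becomes ∫ u**3 du from 1 to 2, with antiderivative u**4/4.
Back in t: F(t) = exp(4*t)/4.
Then F(log(2)) - F(0) = (4) - (1/4) = 15/4.

15/4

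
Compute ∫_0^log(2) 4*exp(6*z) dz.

Let u = exp(z), so du = exp(z) dz. When z = 0, u = 1; when z = log(2), u = 2.
The integral becomes 4·∫ u**5 du from 1 to 2, with antiderivative 2*u**6/3.
Back in z: F(z) = 2*exp(6*z)/3.
Then F(log(2)) - F(0) = (128/3) - (2/3) = 42.

42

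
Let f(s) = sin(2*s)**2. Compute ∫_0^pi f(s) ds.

pi/2

Use the identity sin^2(2*s) = (1 - cos(4*s))/2.
An antiderivative is F(s) = s/2 - sin(4*s)/8.
Then F(pi) - F(0) = (pi/2) - (0) = pi/2.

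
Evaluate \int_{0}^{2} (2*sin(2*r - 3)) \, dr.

Let u = 2*r - 3, so du = 2 dr. When r = 0, u = -3; when r = 2, u = 1.
The integral becomes ∫ sin(u) du from -3 to 1, with antiderivative -cos(u).
Back in r: F(r) = -cos(2*r - 3).
Then F(2) - F(0) = (-cos(1)) - (-cos(3)) = cos(3) - cos(1).

cos(3) - cos(1)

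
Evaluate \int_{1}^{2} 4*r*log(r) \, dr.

Integrate by parts once (u = ln r, dv = 4*r dr).
An antiderivative is F(r) = r**2*(2*log(r) - 1).
Then F(2) - F(1) = (-4 + 8*log(2)) - (-1) = -3 + 8*log(2).

-3 + 8*log(2)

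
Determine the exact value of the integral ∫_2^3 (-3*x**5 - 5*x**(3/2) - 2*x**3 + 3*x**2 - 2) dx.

By the power rule, an antiderivative is F(x) = -x**6/2 - 2*x**(5/2) - x**4/2 + x**3 - 2*x.
Then F(3) - F(2) = (-384 - 18*sqrt(3)) - (-36 - 8*sqrt(2)) = -348 - 18*sqrt(3) + 8*sqrt(2).

-348 - 18*sqrt(3) + 8*sqrt(2)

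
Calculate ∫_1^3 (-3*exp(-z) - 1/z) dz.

An antiderivative is F(z) = -log(z) + 3*exp(-z).
Then F(3) - F(1) = (-log(3) + 3*exp(-3)) - (3*exp(-1)) = -3*exp(-1) - log(3) + 3*exp(-3).

-3*exp(-1) - log(3) + 3*exp(-3)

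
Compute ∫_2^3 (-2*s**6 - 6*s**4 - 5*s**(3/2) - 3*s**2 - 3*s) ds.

By the power rule, an antiderivative is F(s) = -2*s**7/7 - 2*s**(5/2) - 6*s**5/5 - s**3 - 3*s**2/2.
Then F(3) - F(2) = (-66987/70 - 18*sqrt(3)) - (-3114/35 - 8*sqrt(2)) = -60759/70 - 18*sqrt(3) + 8*sqrt(2).

-60759/70 - 18*sqrt(3) + 8*sqrt(2)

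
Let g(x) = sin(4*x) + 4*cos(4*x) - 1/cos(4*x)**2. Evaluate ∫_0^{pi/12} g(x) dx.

An antiderivative is F(x) = sin(4*x) - cos(4*x)/4 - tan(4*x)/4.
Then F(pi/12) - F(0) = (-1/8 + sqrt(3)/4) - (-1/4) = 1/8 + sqrt(3)/4.

1/8 + sqrt(3)/4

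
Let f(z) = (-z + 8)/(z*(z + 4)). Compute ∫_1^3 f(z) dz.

Factor the denominator: z**2 + 4*z = (z + 4)z.
Partial fractions: (-z + 8)/(z*(z + 4)) = -3/(z + 4) + 2/z.
An antiderivative is F(z) = 2*log(z) - 3*log(z + 4).
Then F(3) - F(1) = (-3*log(7) + 2*log(3)) - (-3*log(5)) = -3*log(7) + 2*log(3) + 3*log(5).

-3*log(7) + 2*log(3) + 3*log(5)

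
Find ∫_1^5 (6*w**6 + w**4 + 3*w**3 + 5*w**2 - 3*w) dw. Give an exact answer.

7163824/105

By the power rule, an antiderivative is F(w) = 6*w**7/7 + w**5/5 + 3*w**4/4 + 5*w**3/3 - 3*w**2/2.
Then F(5) - F(1) = (5731225/84) - (829/420) = 7163824/105.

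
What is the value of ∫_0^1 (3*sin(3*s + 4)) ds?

Let u = 3*s + 4, so du = 3 ds. When s = 0, u = 4; when s = 1, u = 7.
The integral becomes ∫ sin(u) du from 4 to 7, with antiderivative -cos(u).
Back in s: F(s) = -cos(3*s + 4).
Then F(1) - F(0) = (-cos(7)) - (-cos(4)) = -cos(7) + cos(4).

-cos(7) + cos(4)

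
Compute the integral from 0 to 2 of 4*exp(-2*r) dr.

2 - 2*exp(-4)

An antiderivative is F(r) = -2*exp(-2*r).
Then F(2) - F(0) = (-2*exp(-4)) - (-2) = 2 - 2*exp(-4).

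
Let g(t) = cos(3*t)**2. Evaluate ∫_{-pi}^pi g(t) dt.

pi

Use the identity cos^2(3*t) = (1 + cos(6*t))/2.
An antiderivative is F(t) = t/2 + sin(6*t)/12.
Then F(pi) - F(-pi) = (pi/2) - (-pi/2) = pi.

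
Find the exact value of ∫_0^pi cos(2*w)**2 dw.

pi/2

Use the identity cos^2(2*w) = (1 + cos(4*w))/2.
An antiderivative is F(w) = w/2 + sin(4*w)/8.
Then F(pi) - F(0) = (pi/2) - (0) = pi/2.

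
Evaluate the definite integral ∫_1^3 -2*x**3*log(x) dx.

10 - 81*log(3)/2

Integrate by parts once (u = ln x, dv = -2*x**3 dx).
An antiderivative is F(x) = -x**4*(4*log(x) - 1)/8.
Then F(3) - F(1) = (81/8 - 81*log(3)/2) - (1/8) = 10 - 81*log(3)/2.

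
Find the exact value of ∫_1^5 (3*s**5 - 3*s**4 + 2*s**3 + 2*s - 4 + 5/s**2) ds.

By the power rule, an antiderivative is F(s) = s**6/2 - 3*s**5/5 + s**4/2 + s**2 - 4*s - 5/s.
Then F(5) - F(1) = (6254) - (-38/5) = 31308/5.

31308/5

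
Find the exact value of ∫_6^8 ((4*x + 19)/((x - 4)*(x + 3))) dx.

-log(11) + 2*log(3) + 5*log(2)

Factor the denominator: x**2 - x - 12 = (x + 3)(x - 4).
Partial fractions: (4*x + 19)/((x - 4)*(x + 3)) = -1/(x + 3) + 5/(x - 4).
An antiderivative is F(x) = 5*log(x - 4) - log(x + 3).
Then F(8) - F(6) = (-log(11) + 10*log(2)) - (log(32/9)) = -log(11) + 2*log(3) + 5*log(2).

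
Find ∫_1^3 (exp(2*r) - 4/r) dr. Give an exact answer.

An antiderivative is F(r) = exp(2*r)/2 - 4*log(r).
Then F(3) - F(1) = (-log(81) + exp(6)/2) - (exp(2)/2) = -log(81) - exp(2)/2 + exp(6)/2.

-log(81) - exp(2)/2 + exp(6)/2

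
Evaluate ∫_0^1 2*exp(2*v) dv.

-1 + exp(2)

An antiderivative is F(v) = exp(2*v).
Then F(1) - F(0) = (exp(2)) - (1) = -1 + exp(2).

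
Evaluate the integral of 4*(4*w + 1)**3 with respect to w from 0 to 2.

Let u = 4*w + 1, so du = 4 dw. When w = 0, u = 1; when w = 2, u = 9.
The integral becomes ∫ u**3 du from 1 to 9, with antiderivative u**4/4.
Back in w: F(w) = (4*w + 1)**4/4.
Then F(2) - F(0) = (6561/4) - (1/4) = 1640.

1640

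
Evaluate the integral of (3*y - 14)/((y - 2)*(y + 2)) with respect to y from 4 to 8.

Factor the denominator: y**2 - 4 = (y + 2)(y - 2).
Partial fractions: (3*y - 14)/((y - 2)*(y + 2)) = 5/(y + 2) - 2/(y - 2).
An antiderivative is F(y) = -2*log(y - 2) + 5*log(y + 2).
Then F(8) - F(4) = (-2*log(3) + 3*log(2) + 5*log(5)) - (3*log(2) + 5*log(3)) = -7*log(3) + 5*log(5).

-7*log(3) + 5*log(5)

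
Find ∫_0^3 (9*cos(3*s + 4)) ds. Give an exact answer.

3*sin(13) - 3*sin(4)

Let u = 3*s + 4, so du = 3 ds. When s = 0, u = 4; when s = 3, u = 13.
The integral becomes 3·∫ cos(u) du from 4 to 13, with antiderivative 3*sin(u).
Back in s: F(s) = 3*sin(3*s + 4).
Then F(3) - F(0) = (3*sin(13)) - (3*sin(4)) = 3*sin(13) - 3*sin(4).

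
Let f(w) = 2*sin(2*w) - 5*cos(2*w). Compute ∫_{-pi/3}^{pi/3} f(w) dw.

An antiderivative is F(w) = -5*sin(2*w)/2 - cos(2*w).
Then F(pi/3) - F(-pi/3) = (1/2 - 5*sqrt(3)/4) - (1/2 + 5*sqrt(3)/4) = -5*sqrt(3)/2.

-5*sqrt(3)/2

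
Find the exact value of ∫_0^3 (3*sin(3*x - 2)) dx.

Let u = 3*x - 2, so du = 3 dx. When x = 0, u = -2; when x = 3, u = 7.
The integral becomes ∫ sin(u) du from -2 to 7, with antiderivative -cos(u).
Back in x: F(x) = -cos(3*x - 2).
Then F(3) - F(0) = (-cos(7)) - (-cos(2)) = -cos(7) + cos(2).

-cos(7) + cos(2)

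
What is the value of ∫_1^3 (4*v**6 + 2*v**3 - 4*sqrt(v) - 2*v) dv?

By the power rule, an antiderivative is F(v) = 4*v**7/7 + v**4/2 - 8*v**(3/2)/3 - v**2.
Then F(3) - F(1) = (17937/14 - 8*sqrt(3)) - (-109/42) = 26960/21 - 8*sqrt(3).

26960/21 - 8*sqrt(3)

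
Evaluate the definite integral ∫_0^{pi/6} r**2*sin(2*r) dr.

Integrate by parts twice (u = r^2, dv = sin(2*r) dr).
An antiderivative is F(r) = -r**2*cos(2*r)/2 + r*sin(2*r)/2 + cos(2*r)/4.
Then F(pi/6) - F(0) = (-pi**2/144 + 1/8 + sqrt(3)*pi/24) - (1/4) = -1/8 - pi**2/144 + sqrt(3)*pi/24.

-1/8 - pi**2/144 + sqrt(3)*pi/24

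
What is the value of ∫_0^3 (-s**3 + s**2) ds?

By the power rule, an antiderivative is F(s) = -s**4/4 + s**3/3.
Then F(3) - F(0) = (-45/4) - (0) = -45/4.

-45/4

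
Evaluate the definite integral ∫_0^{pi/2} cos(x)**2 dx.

pi/4

Use the identity cos^2(x) = (1 + cos(2*x))/2.
An antiderivative is F(x) = x/2 + sin(2*x)/4.
Then F(pi/2) - F(0) = (pi/4) - (0) = pi/4.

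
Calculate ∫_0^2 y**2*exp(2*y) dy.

Integrate by parts twice (u = y^2, dv = exp(2*y) dy).
An antiderivative is F(y) = (2*y**2 - 2*y + 1)*exp(2*y)/4.
Then F(2) - F(0) = (5*exp(4)/4) - (1/4) = -1/4 + 5*exp(4)/4.

-1/4 + 5*exp(4)/4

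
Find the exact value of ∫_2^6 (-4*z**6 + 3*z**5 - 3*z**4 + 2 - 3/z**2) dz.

-4943179/35

By the power rule, an antiderivative is F(z) = -4*z**7/7 + z**6/2 - 3*z**5/5 + 2*z + 3/z.
Then F(6) - F(2) = (-9890197/70) - (-3839/70) = -4943179/35.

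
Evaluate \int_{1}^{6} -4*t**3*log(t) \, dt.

Integrate by parts once (u = ln t, dv = -4*t**3 dt).
An antiderivative is F(t) = -t**4*(4*log(t) - 1)/4.
Then F(6) - F(1) = (-1296*log(3) - 1296*log(2) + 324) - (1/4) = -1296*log(3) - 1296*log(2) + 1295/4.

-1296*log(3) - 1296*log(2) + 1295/4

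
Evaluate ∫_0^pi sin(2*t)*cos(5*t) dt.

Use the identity sin(2*t)cos(5*t) = [sin(7*t) + sin(-3*t)]/2.
An antiderivative is F(t) = cos(3*t)/6 - cos(7*t)/14.
Then F(pi) - F(0) = (-2/21) - (2/21) = -4/21.

-4/21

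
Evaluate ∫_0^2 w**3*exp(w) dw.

Integrate by parts 3 times (u = w^3, dv = exp(w) dw).
An antiderivative is F(w) = (w**3 - 3*w**2 + 6*w - 6)*exp(w).
Then F(2) - F(0) = (2*exp(2)) - (-6) = 6 + 2*exp(2).

6 + 2*exp(2)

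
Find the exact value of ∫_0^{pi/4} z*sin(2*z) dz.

Integrate by parts once (u = z, dv = sin(2*z) dz).
An antiderivative is F(z) = -z*cos(2*z)/2 + sin(2*z)/4.
Then F(pi/4) - F(0) = (1/4) - (0) = 1/4.

1/4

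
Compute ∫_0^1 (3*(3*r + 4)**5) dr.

37851/2

Let u = 3*r + 4, so du = 3 dr. When r = 0, u = 4; when r = 1, u = 7.
The integral becomes ∫ u**5 du from 4 to 7, with antiderivative u**6/6.
Back in r: F(r) = (3*r + 4)**6/6.
Then F(1) - F(0) = (117649/6) - (2048/3) = 37851/2.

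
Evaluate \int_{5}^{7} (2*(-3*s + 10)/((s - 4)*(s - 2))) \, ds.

-4*log(5) + 2*log(3)

Factor the denominator: s**2 - 6*s + 8 = (s - 2)(s - 4).
Partial fractions: 2*(-3*s + 10)/((s - 4)*(s - 2)) = -4/(s - 2) - 2/(s - 4).
An antiderivative is F(s) = -2*log(s - 4) - 4*log(s - 2).
Then F(7) - F(5) = (-4*log(5) - 2*log(3)) - (-log(81)) = -4*log(5) + 2*log(3).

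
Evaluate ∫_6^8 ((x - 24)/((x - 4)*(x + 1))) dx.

-5*log(7) - 4*log(2) + 10*log(3)

Factor the denominator: x**2 - 3*x - 4 = (x + 1)(x - 4).
Partial fractions: (x - 24)/((x - 4)*(x + 1)) = 5/(x + 1) - 4/(x - 4).
An antiderivative is F(x) = -4*log(x - 4) + 5*log(x + 1).
Then F(8) - F(6) = (-8*log(2) + 10*log(3)) - (-4*log(2) + 5*log(7)) = -5*log(7) - 4*log(2) + 10*log(3).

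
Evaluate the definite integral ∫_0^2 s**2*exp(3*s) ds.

-2/27 + 26*exp(6)/27

Integrate by parts twice (u = s^2, dv = exp(3*s) ds).
An antiderivative is F(s) = (9*s**2 - 6*s + 2)*exp(3*s)/27.
Then F(2) - F(0) = (26*exp(6)/27) - (2/27) = -2/27 + 26*exp(6)/27.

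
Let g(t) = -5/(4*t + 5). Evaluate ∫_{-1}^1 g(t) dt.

An antiderivative is F(t) = -5*log(4*t + 5)/4.
Then F(1) - F(-1) = (-5*log(3)/2) - (0) = -5*log(3)/2.

-5*log(3)/2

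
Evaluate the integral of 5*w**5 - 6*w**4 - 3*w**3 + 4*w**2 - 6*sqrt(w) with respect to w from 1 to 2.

By the power rule, an antiderivative is F(w) = 5*w**6/6 - 6*w**5/5 - 3*w**4/4 - 4*w**(3/2) + 4*w**3/3.
Then F(2) - F(1) = (68/5 - 8*sqrt(2)) - (-227/60) = 1043/60 - 8*sqrt(2).

1043/60 - 8*sqrt(2)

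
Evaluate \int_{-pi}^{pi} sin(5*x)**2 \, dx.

Use the identity sin^2(5*x) = (1 - cos(10*x))/2.
An antiderivative is F(x) = x/2 - sin(10*x)/20.
Then F(pi) - F(-pi) = (pi/2) - (-pi/2) = pi.

pi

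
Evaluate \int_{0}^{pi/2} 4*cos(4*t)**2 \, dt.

Use the identity cos^2(4*t) = (1 + cos(8*t))/2.
An antiderivative is F(t) = 2*t + sin(8*t)/4.
Then F(pi/2) - F(0) = (pi) - (0) = pi.

pi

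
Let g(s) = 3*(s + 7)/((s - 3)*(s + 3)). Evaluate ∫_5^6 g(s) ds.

log(6)

Factor the denominator: s**2 - 9 = (s + 3)(s - 3).
Partial fractions: 3*(s + 7)/((s - 3)*(s + 3)) = -2/(s + 3) + 5/(s - 3).
An antiderivative is F(s) = 5*log(s - 3) - 2*log(s + 3).
Then F(6) - F(5) = (log(3)) - (-log(2)) = log(6).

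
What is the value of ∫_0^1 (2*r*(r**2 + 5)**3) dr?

Let u = r**2 + 5, so du = 2*r dr. When r = 0, u = 5; when r = 1, u = 6.
The integral becomes ∫ u**3 du from 5 to 6, with antiderivative u**4/4.
Back in r: F(r) = (r**2 + 5)**4/4.
Then F(1) - F(0) = (324) - (625/4) = 671/4.

671/4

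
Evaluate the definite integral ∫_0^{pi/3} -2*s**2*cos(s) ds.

Integrate by parts twice (u = s^2, dv = -2*cos(s) ds).
An antiderivative is F(s) = -2*s**2*sin(s) - 4*s*cos(s) + 4*sin(s).
Then F(pi/3) - F(0) = (-2*pi/3 - sqrt(3)*pi**2/9 + 2*sqrt(3)) - (0) = -2*pi/3 - sqrt(3)*pi**2/9 + 2*sqrt(3).

-2*pi/3 - sqrt(3)*pi**2/9 + 2*sqrt(3)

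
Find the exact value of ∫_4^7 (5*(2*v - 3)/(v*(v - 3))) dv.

5*log(7)

Factor the denominator: v**2 - 3*v = v(v - 3).
Partial fractions: 5*(2*v - 3)/(v*(v - 3)) = 5/v + 5/(v - 3).
An antiderivative is F(v) = 5*log(v) + 5*log(v - 3).
Then F(7) - F(4) = (10*log(2) + 5*log(7)) - (10*log(2)) = 5*log(7).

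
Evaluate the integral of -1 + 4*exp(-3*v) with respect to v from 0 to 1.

An antiderivative is F(v) = -v - 4*exp(-3*v)/3.
Then F(1) - F(0) = (-1 - 4*exp(-3)/3) - (-4/3) = (-4 + exp(3))*exp(-3)/3.

(-4 + exp(3))*exp(-3)/3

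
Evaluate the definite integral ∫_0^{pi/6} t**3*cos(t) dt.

Integrate by parts 3 times (u = t^3, dv = cos(t) dt).
An antiderivative is F(t) = t**3*sin(t) + 3*t**2*cos(t) - 6*t*sin(t) - 6*cos(t).
Then F(pi/6) - F(0) = (-3*sqrt(3) - pi/2 + pi**3/432 + sqrt(3)*pi**2/24) - (-6) = -3*sqrt(3) - pi/2 + pi**3/432 + sqrt(3)*pi**2/24 + 6.

-3*sqrt(3) - pi/2 + pi**3/432 + sqrt(3)*pi**2/24 + 6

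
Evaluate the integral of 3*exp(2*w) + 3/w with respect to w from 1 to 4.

-3*exp(2)/2 + log(64) + 3*exp(8)/2

An antiderivative is F(w) = 3*exp(2*w)/2 + 3*log(w).
Then F(4) - F(1) = (log(64) + 3*exp(8)/2) - (3*exp(2)/2) = -3*exp(2)/2 + log(64) + 3*exp(8)/2.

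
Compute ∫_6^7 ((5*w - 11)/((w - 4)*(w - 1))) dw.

Factor the denominator: w**2 - 5*w + 4 = (w - 1)(w - 4).
Partial fractions: (5*w - 11)/((w - 4)*(w - 1)) = 2/(w - 1) + 3/(w - 4).
An antiderivative is F(w) = 3*log(w - 4) + 2*log(w - 1).
Then F(7) - F(6) = (2*log(2) + 5*log(3)) - (3*log(2) + 2*log(5)) = -2*log(5) - log(2) + 5*log(3).

-2*log(5) - log(2) + 5*log(3)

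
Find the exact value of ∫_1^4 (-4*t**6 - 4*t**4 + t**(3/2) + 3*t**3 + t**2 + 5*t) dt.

-277703/28

By the power rule, an antiderivative is F(t) = -4*t**7/7 + 2*t**(5/2)/5 - 4*t**5/5 + 3*t**4/4 + t**3/3 + 5*t**2/2.
Then F(4) - F(1) = (-1041112/105) - (1097/420) = -277703/28.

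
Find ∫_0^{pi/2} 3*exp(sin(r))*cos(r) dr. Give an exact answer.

-3 + 3*E

Let u = sin(r), so du = cos(r) dr. When r = 0, u = 0; when r = pi/2, u = 1.
The integral becomes 3·∫ exp(u) du from 0 to 1, with antiderivative 3*exp(u).
Back in r: F(r) = 3*exp(sin(r)).
Then F(pi/2) - F(0) = (3*E) - (3) = -3 + 3*E.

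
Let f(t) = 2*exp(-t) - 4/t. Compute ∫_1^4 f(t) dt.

An antiderivative is F(t) = -4*log(t) - 2*exp(-t).
Then F(4) - F(1) = (-8*log(2) - 2*exp(-4)) - (-2*exp(-1)) = -8*log(2) - 2*exp(-4) + 2*exp(-1).

-8*log(2) - 2*exp(-4) + 2*exp(-1)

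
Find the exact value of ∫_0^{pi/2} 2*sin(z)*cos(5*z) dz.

1/3

Use the identity sin(z)cos(5*z) = [sin(6*z) + sin(-4*z)]/2.
An antiderivative is F(z) = cos(4*z)/4 - cos(6*z)/6.
Then F(pi/2) - F(0) = (5/12) - (1/12) = 1/3.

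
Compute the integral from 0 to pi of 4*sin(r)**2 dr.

2*pi

Use the identity sin^2(r) = (1 - cos(2*r))/2.
An antiderivative is F(r) = 2*r - sin(2*r).
Then F(pi) - F(0) = (2*pi) - (0) = 2*pi.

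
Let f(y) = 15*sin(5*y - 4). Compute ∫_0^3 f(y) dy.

3*cos(4) - 3*cos(11)

Let u = 5*y - 4, so du = 5 dy. When y = 0, u = -4; when y = 3, u = 11.
The integral becomes 3·∫ sin(u) du from -4 to 11, with antiderivative -3*cos(u).
Back in y: F(y) = -3*cos(5*y - 4).
Then F(3) - F(0) = (-3*cos(11)) - (-3*cos(4)) = 3*cos(4) - 3*cos(11).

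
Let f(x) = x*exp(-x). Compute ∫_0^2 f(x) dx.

1 - 3*exp(-2)

Integrate by parts once (u = x, dv = exp(-x) dx).
An antiderivative is F(x) = (-x - 1)*exp(-x).
Then F(2) - F(0) = (-3*exp(-2)) - (-1) = 1 - 3*exp(-2).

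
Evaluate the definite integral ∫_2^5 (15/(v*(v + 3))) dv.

-20*log(2) + 10*log(5)

Factor the denominator: v**2 + 3*v = (v + 3)v.
Partial fractions: 15/(v*(v + 3)) = -5/(v + 3) + 5/v.
An antiderivative is F(v) = 5*log(v) - 5*log(v + 3).
Then F(5) - F(2) = (-15*log(2) + 5*log(5)) - (-5*log(5) + 5*log(2)) = -20*log(2) + 10*log(5).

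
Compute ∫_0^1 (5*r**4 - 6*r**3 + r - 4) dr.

-4

By the power rule, an antiderivative is F(r) = r**5 - 3*r**4/2 + r**2/2 - 4*r.
Then F(1) - F(0) = (-4) - (0) = -4.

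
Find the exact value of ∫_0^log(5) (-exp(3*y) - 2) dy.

An antiderivative is F(y) = -exp(3*y)/3 - 2*y.
Then F(log(5)) - F(0) = (-125/3 - log(25)) - (-1/3) = -124/3 - log(25).

-124/3 - log(25)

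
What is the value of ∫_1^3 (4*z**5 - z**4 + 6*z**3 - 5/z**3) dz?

24962/45

By the power rule, an antiderivative is F(z) = 2*z**6/3 - z**5/5 + 3*z**4/2 + 5/(2*z**2).
Then F(3) - F(1) = (25163/45) - (67/15) = 24962/45.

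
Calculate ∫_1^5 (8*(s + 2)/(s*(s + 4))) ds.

Factor the denominator: s**2 + 4*s = (s + 4)s.
Partial fractions: 8*(s + 2)/(s*(s + 4)) = 4/(s + 4) + 4/s.
An antiderivative is F(s) = 4*log(s) + 4*log(s + 4).
Then F(5) - F(1) = (4*log(5) + 8*log(3)) - (4*log(5)) = 8*log(3).

8*log(3)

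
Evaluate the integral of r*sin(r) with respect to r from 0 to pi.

Integrate by parts once (u = r, dv = sin(r) dr).
An antiderivative is F(r) = -r*cos(r) + sin(r).
Then F(pi) - F(0) = (pi) - (0) = pi.

pi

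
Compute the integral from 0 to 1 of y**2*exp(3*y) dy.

-2/27 + 5*exp(3)/27

Integrate by parts twice (u = y^2, dv = exp(3*y) dy).
An antiderivative is F(y) = (9*y**2 - 6*y + 2)*exp(3*y)/27.
Then F(1) - F(0) = (5*exp(3)/27) - (2/27) = -2/27 + 5*exp(3)/27.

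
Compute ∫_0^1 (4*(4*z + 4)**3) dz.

Let u = 4*z + 4, so du = 4 dz. When z = 0, u = 4; when z = 1, u = 8.
The integral becomes ∫ u**3 du from 4 to 8, with antiderivative u**4/4.
Back in z: F(z) = (4*z + 4)**4/4.
Then F(1) - F(0) = (1024) - (64) = 960.

960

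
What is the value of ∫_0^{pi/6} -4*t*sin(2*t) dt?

Integrate by parts once (u = t, dv = -4*sin(2*t) dt).
An antiderivative is F(t) = 2*t*cos(2*t) - sin(2*t).
Then F(pi/6) - F(0) = (-sqrt(3)/2 + pi/6) - (0) = -sqrt(3)/2 + pi/6.

-sqrt(3)/2 + pi/6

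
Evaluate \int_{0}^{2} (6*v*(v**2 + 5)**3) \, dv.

Let u = v**2 + 5, so du = 2*v dv. When v = 0, u = 5; when v = 2, u = 9.
The integral becomes 3·∫ u**3 du from 5 to 9, with antiderivative 3*u**4/4.
Back in v: F(v) = 3*(v**2 + 5)**4/4.
Then F(2) - F(0) = (19683/4) - (1875/4) = 4452.

4452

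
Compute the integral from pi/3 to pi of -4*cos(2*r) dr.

sqrt(3)

An antiderivative is F(r) = -2*sin(2*r).
Then F(pi) - F(pi/3) = (0) - (-sqrt(3)) = sqrt(3).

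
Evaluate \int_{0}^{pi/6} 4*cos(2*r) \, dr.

sqrt(3)

An antiderivative is F(r) = 2*sin(2*r).
Then F(pi/6) - F(0) = (sqrt(3)) - (0) = sqrt(3).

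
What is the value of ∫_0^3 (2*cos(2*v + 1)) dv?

Let u = 2*v + 1, so du = 2 dv. When v = 0, u = 1; when v = 3, u = 7.
The integral becomes ∫ cos(u) du from 1 to 7, with antiderivative sin(u).
Back in v: F(v) = sin(2*v + 1).
Then F(3) - F(0) = (sin(7)) - (sin(1)) = -sin(1) + sin(7).

-sin(1) + sin(7)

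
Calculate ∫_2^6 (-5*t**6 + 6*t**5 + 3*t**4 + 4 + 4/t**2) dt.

-15603748/105

By the power rule, an antiderivative is F(t) = -5*t**7/7 + t**6 + 3*t**5/5 + 4*t - 4/t.
Then F(6) - F(2) = (-15603982/105) - (-78/35) = -15603748/105.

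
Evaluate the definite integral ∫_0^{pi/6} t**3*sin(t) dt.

-3 - sqrt(3)*pi**3/432 + pi**2/24 + sqrt(3)*pi/2

Integrate by parts 3 times (u = t^3, dv = sin(t) dt).
An antiderivative is F(t) = -t**3*cos(t) + 3*t**2*sin(t) + 6*t*cos(t) - 6*sin(t).
Then F(pi/6) - F(0) = (-3 - sqrt(3)*pi**3/432 + pi**2/24 + sqrt(3)*pi/2) - (0) = -3 - sqrt(3)*pi**3/432 + pi**2/24 + sqrt(3)*pi/2.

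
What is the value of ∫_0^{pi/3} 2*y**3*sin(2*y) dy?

Integrate by parts 3 times (u = y^3, dv = 2*sin(2*y) dy).
An antiderivative is F(y) = -y**3*cos(2*y) + 3*y**2*sin(2*y)/2 + 3*y*cos(2*y)/2 - 3*sin(2*y)/4.
Then F(pi/3) - F(0) = (-pi/4 - 3*sqrt(3)/8 + pi**3/54 + sqrt(3)*pi**2/12) - (0) = -pi/4 - 3*sqrt(3)/8 + pi**3/54 + sqrt(3)*pi**2/12.

-pi/4 - 3*sqrt(3)/8 + pi**3/54 + sqrt(3)*pi**2/12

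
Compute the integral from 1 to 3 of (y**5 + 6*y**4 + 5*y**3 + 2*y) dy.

7796/15

By the power rule, an antiderivative is F(y) = y**6/6 + 6*y**5/5 + 5*y**4/4 + y**2.
Then F(3) - F(1) = (10467/20) - (217/60) = 7796/15.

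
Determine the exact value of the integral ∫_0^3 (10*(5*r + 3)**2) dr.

Let u = 5*r + 3, so du = 5 dr. When r = 0, u = 3; when r = 3, u = 18.
The integral becomes 2·∫ u**2 du from 3 to 18, with antiderivative 2*u**3/3.
Back in r: F(r) = 2*(5*r + 3)**3/3.
Then F(3) - F(0) = (3888) - (18) = 3870.

3870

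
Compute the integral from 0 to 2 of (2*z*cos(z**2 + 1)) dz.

sin(5) - sin(1)

Let u = z**2 + 1, so du = 2*z dz. When z = 0, u = 1; when z = 2, u = 5.
The integral becomes ∫ cos(u) du from 1 to 5, with antiderivative sin(u).
Back in z: F(z) = sin(z**2 + 1).
Then F(2) - F(0) = (sin(5)) - (sin(1)) = sin(5) - sin(1).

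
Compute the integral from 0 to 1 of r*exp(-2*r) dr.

Integrate by parts once (u = r, dv = exp(-2*r) dr).
An antiderivative is F(r) = (-2*r - 1)*exp(-2*r)/4.
Then F(1) - F(0) = (-3*exp(-2)/4) - (-1/4) = (-3 + exp(2))*exp(-2)/4.

(-3 + exp(2))*exp(-2)/4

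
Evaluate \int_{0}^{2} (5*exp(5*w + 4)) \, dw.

-exp(4) + exp(14)

Let u = 5*w + 4, so du = 5 dw. When w = 0, u = 4; when w = 2, u = 14.
The integral becomes ∫ exp(u) du from 4 to 14, with antiderivative exp(u).
Back in w: F(w) = exp(5*w + 4).
Then F(2) - F(0) = (exp(14)) - (exp(4)) = -exp(4) + exp(14).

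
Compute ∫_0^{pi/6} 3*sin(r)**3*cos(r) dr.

3/64

Let u = sin(r), so du = cos(r) dr. When r = 0, u = 0; when r = pi/6, u = 1/2.
The integral becomes 3·∫ u**3 du from 0 to 1/2, with antiderivative 3*u**4/4.
Back in r: F(r) = 3*sin(r)**4/4.
Then F(pi/6) - F(0) = (3/64) - (0) = 3/64.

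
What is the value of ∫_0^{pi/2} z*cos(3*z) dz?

-pi/6 - 1/9

Integrate by parts once (u = z, dv = cos(3*z) dz).
An antiderivative is F(z) = z*sin(3*z)/3 + cos(3*z)/9.
Then F(pi/2) - F(0) = (-pi/6) - (1/9) = -pi/6 - 1/9.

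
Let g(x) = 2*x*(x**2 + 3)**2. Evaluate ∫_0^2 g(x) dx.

Let u = x**2 + 3, so du = 2*x dx. When x = 0, u = 3; when x = 2, u = 7.
The integral becomes ∫ u**2 du from 3 to 7, with antiderivative u**3/3.
Back in x: F(x) = (x**2 + 3)**3/3.
Then F(2) - F(0) = (343/3) - (9) = 316/3.

316/3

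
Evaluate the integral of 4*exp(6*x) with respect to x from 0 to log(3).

1456/3

Let u = exp(x), so du = exp(x) dx. When x = 0, u = 1; when x = log(3), u = 3.
The integral becomes 4·∫ u**5 du from 1 to 3, with antiderivative 2*u**6/3.
Back in x: F(x) = 2*exp(6*x)/3.
Then F(log(3)) - F(0) = (486) - (2/3) = 1456/3.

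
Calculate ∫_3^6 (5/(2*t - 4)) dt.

An antiderivative is F(t) = 5*log(2*t - 4)/2.
Then F(6) - F(3) = (15*log(2)/2) - (5*log(2)/2) = log(32).

log(32)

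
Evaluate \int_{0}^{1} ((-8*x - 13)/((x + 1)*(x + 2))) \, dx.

-3*log(3) - 2*log(2)

Factor the denominator: x**2 + 3*x + 2 = (x + 2)(x + 1).
Partial fractions: (-8*x - 13)/((x + 1)*(x + 2)) = -3/(x + 2) - 5/(x + 1).
An antiderivative is F(x) = -5*log(x + 1) - 3*log(x + 2).
Then F(1) - F(0) = (-5*log(2) - 3*log(3)) - (-log(8)) = -3*log(3) - 2*log(2).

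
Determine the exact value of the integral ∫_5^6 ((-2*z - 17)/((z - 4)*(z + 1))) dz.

Factor the denominator: z**2 - 3*z - 4 = (z + 1)(z - 4).
Partial fractions: (-2*z - 17)/((z - 4)*(z + 1)) = 3/(z + 1) - 5/(z - 4).
An antiderivative is F(z) = -5*log(z - 4) + 3*log(z + 1).
Then F(6) - F(5) = (-5*log(2) + 3*log(7)) - (3*log(2) + 3*log(3)) = -8*log(2) - 3*log(3) + 3*log(7).

-8*log(2) - 3*log(3) + 3*log(7)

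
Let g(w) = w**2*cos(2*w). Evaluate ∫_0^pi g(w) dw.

pi/2

Integrate by parts twice (u = w^2, dv = cos(2*w) dw).
An antiderivative is F(w) = w**2*sin(2*w)/2 + w*cos(2*w)/2 - sin(2*w)/4.
Then F(pi) - F(0) = (pi/2) - (0) = pi/2.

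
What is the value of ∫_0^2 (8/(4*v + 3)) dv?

-2*log(3) + 2*log(11)

Let u = 4*v + 3, so du = 4 dv. When v = 0, u = 3; when v = 2, u = 11.
The integral becomes 2·∫ 1/u du from 3 to 11, with antiderivative 2*log(u).
Back in v: F(v) = 2*log(4*v + 3).
Then F(2) - F(0) = (2*log(11)) - (log(9)) = -2*log(3) + 2*log(11).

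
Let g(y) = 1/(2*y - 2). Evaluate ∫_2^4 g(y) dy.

log(3)/2

An antiderivative is F(y) = log(2*y - 2)/2.
Then F(4) - F(2) = (log(6)/2) - (log(2)/2) = log(3)/2.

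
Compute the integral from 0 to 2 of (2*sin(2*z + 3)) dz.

cos(3) - cos(7)

Let u = 2*z + 3, so du = 2 dz. When z = 0, u = 3; when z = 2, u = 7.
The integral becomes ∫ sin(u) du from 3 to 7, with antiderivative -cos(u).
Back in z: F(z) = -cos(2*z + 3).
Then F(2) - F(0) = (-cos(7)) - (-cos(3)) = cos(3) - cos(7).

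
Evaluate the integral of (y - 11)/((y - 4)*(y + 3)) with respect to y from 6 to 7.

-5*log(3) + 3*log(2) + 2*log(5)

Factor the denominator: y**2 - y - 12 = (y + 3)(y - 4).
Partial fractions: (y - 11)/((y - 4)*(y + 3)) = 2/(y + 3) - 1/(y - 4).
An antiderivative is F(y) = -log(y - 4) + 2*log(y + 3).
Then F(7) - F(6) = (log(100/3)) - (log(81/2)) = -5*log(3) + 3*log(2) + 2*log(5).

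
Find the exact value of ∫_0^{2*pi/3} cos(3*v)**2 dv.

pi/3

Use the identity cos^2(3*v) = (1 + cos(6*v))/2.
An antiderivative is F(v) = v/2 + sin(6*v)/12.
Then F(2*pi/3) - F(0) = (pi/3) - (0) = pi/3.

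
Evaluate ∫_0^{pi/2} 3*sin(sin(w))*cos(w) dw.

Let u = sin(w), so du = cos(w) dw. When w = 0, u = 0; when w = pi/2, u = 1.
The integral becomes 3·∫ sin(u) du from 0 to 1, with antiderivative -3*cos(u).
Back in w: F(w) = -3*cos(sin(w)).
Then F(pi/2) - F(0) = (-3*cos(1)) - (-3) = 3 - 3*cos(1).

3 - 3*cos(1)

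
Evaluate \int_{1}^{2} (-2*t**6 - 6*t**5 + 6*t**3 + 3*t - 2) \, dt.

-520/7

By the power rule, an antiderivative is F(t) = -2*t**7/7 - t**6 + 3*t**4/2 + 3*t**2/2 - 2*t.
Then F(2) - F(1) = (-522/7) - (-2/7) = -520/7.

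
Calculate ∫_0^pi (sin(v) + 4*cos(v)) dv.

An antiderivative is F(v) = 4*sin(v) - cos(v).
Then F(pi) - F(0) = (1) - (-1) = 2.

2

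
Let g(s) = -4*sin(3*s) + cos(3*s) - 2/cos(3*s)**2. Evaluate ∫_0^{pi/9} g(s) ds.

An antiderivative is F(s) = sin(3*s)/3 + 4*cos(3*s)/3 - 2*tan(3*s)/3.
Then F(pi/9) - F(0) = (2/3 - sqrt(3)/2) - (4/3) = -sqrt(3)/2 - 2/3.

-sqrt(3)/2 - 2/3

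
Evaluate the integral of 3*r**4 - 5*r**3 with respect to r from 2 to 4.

1476/5

By the power rule, an antiderivative is F(r) = 3*r**5/5 - 5*r**4/4.
Then F(4) - F(2) = (1472/5) - (-4/5) = 1476/5.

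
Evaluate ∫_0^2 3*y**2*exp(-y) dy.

Integrate by parts twice (u = y^2, dv = 3*exp(-y) dy).
An antiderivative is F(y) = (-3*y**2 - 6*y - 6)*exp(-y).
Then F(2) - F(0) = (-30*exp(-2)) - (-6) = 6 - 30*exp(-2).

6 - 30*exp(-2)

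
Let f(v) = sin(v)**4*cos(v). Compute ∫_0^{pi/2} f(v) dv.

Let u = sin(v), so du = cos(v) dv. When v = 0, u = 0; when v = pi/2, u = 1.
The integral becomes ∫ u**4 du from 0 to 1, with antiderivative u**5/5.
Back in v: F(v) = sin(v)**5/5.
Then F(pi/2) - F(0) = (1/5) - (0) = 1/5.

1/5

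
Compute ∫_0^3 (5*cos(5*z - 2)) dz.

Let u = 5*z - 2, so du = 5 dz. When z = 0, u = -2; when z = 3, u = 13.
The integral becomes ∫ cos(u) du from -2 to 13, with antiderivative sin(u).
Back in z: F(z) = sin(5*z - 2).
Then F(3) - F(0) = (sin(13)) - (-sin(2)) = sin(13) + sin(2).

sin(13) + sin(2)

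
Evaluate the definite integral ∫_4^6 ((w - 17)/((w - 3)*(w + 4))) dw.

-6*log(2) - 2*log(3) + 3*log(5)

Factor the denominator: w**2 + w - 12 = (w + 4)(w - 3).
Partial fractions: (w - 17)/((w - 3)*(w + 4)) = 3/(w + 4) - 2/(w - 3).
An antiderivative is F(w) = -2*log(w - 3) + 3*log(w + 4).
Then F(6) - F(4) = (-2*log(3) + 3*log(2) + 3*log(5)) - (9*log(2)) = -6*log(2) - 2*log(3) + 3*log(5).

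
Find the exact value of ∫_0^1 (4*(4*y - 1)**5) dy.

364/3

Let u = 4*y - 1, so du = 4 dy. When y = 0, u = -1; when y = 1, u = 3.
The integral becomes ∫ u**5 du from -1 to 3, with antiderivative u**6/6.
Back in y: F(y) = (4*y - 1)**6/6.
Then F(1) - F(0) = (243/2) - (1/6) = 364/3.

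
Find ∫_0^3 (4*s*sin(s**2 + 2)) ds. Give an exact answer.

2*cos(2) - 2*cos(11)

Let u = s**2 + 2, so du = 2*s ds. When s = 0, u = 2; when s = 3, u = 11.
The integral becomes 2·∫ sin(u) du from 2 to 11, with antiderivative -2*cos(u).
Back in s: F(s) = -2*cos(s**2 + 2).
Then F(3) - F(0) = (-2*cos(11)) - (-2*cos(2)) = 2*cos(2) - 2*cos(11).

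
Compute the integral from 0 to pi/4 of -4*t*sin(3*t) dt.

Integrate by parts once (u = t, dv = -4*sin(3*t) dt).
An antiderivative is F(t) = 4*t*cos(3*t)/3 - 4*sin(3*t)/9.
Then F(pi/4) - F(0) = (sqrt(2)*(-3*pi - 4)/18) - (0) = sqrt(2)*(-3*pi - 4)/18.

sqrt(2)*(-3*pi - 4)/18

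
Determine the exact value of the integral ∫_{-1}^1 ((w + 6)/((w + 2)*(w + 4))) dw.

log(27/5)

Factor the denominator: w**2 + 6*w + 8 = (w + 4)(w + 2).
Partial fractions: (w + 6)/((w + 2)*(w + 4)) = -1/(w + 4) + 2/(w + 2).
An antiderivative is F(w) = 2*log(w + 2) - log(w + 4).
Then F(1) - F(-1) = (log(9/5)) - (-log(3)) = log(27/5).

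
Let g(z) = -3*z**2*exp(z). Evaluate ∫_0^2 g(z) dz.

6 - 6*exp(2)

Integrate by parts twice (u = z^2, dv = -3*exp(z) dz).
An antiderivative is F(z) = (-3*z**2 + 6*z - 6)*exp(z).
Then F(2) - F(0) = (-6*exp(2)) - (-6) = 6 - 6*exp(2).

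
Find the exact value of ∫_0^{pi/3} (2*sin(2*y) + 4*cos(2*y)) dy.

3/2 + sqrt(3)

An antiderivative is F(y) = 2*sin(2*y) - cos(2*y).
Then F(pi/3) - F(0) = (1/2 + sqrt(3)) - (-1) = 3/2 + sqrt(3).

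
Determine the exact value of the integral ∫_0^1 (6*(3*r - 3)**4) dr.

486/5

Let u = 3*r - 3, so du = 3 dr. When r = 0, u = -3; when r = 1, u = 0.
The integral becomes 2·∫ u**4 du from -3 to 0, with antiderivative 2*u**5/5.
Back in r: F(r) = 2*(3*r - 3)**5/5.
Then F(1) - F(0) = (0) - (-486/5) = 486/5.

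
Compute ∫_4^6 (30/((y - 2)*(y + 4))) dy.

-5*log(5) + 15*log(2)

Factor the denominator: y**2 + 2*y - 8 = (y + 4)(y - 2).
Partial fractions: 30/((y - 2)*(y + 4)) = -5/(y + 4) + 5/(y - 2).
An antiderivative is F(y) = 5*log(y - 2) - 5*log(y + 4).
Then F(6) - F(4) = (-5*log(5) + 5*log(2)) - (-10*log(2)) = -5*log(5) + 15*log(2).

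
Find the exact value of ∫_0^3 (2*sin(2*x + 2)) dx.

cos(2) - cos(8)

Let u = 2*x + 2, so du = 2 dx. When x = 0, u = 2; when x = 3, u = 8.
The integral becomes ∫ sin(u) du from 2 to 8, with antiderivative -cos(u).
Back in x: F(x) = -cos(2*x + 2).
Then F(3) - F(0) = (-cos(8)) - (-cos(2)) = cos(2) - cos(8).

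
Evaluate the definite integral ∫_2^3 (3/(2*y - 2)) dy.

3*log(2)/2

An antiderivative is F(y) = 3*log(2*y - 2)/2.
Then F(3) - F(2) = (log(8)) - (3*log(2)/2) = 3*log(2)/2.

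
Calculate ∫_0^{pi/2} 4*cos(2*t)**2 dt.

pi

Use the identity cos^2(2*t) = (1 + cos(4*t))/2.
An antiderivative is F(t) = 2*t + sin(4*t)/2.
Then F(pi/2) - F(0) = (pi) - (0) = pi.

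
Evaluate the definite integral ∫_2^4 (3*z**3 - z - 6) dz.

By the power rule, an antiderivative is F(z) = 3*z**4/4 - z**2/2 - 6*z.
Then F(4) - F(2) = (160) - (-2) = 162.

162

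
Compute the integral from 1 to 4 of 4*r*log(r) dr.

-15 + 64*log(2)

Integrate by parts once (u = ln r, dv = 4*r dr).
An antiderivative is F(r) = r**2*(2*log(r) - 1).
Then F(4) - F(1) = (-16 + 64*log(2)) - (-1) = -15 + 64*log(2).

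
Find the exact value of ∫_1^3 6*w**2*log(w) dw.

Integrate by parts once (u = ln w, dv = 6*w**2 dw).
An antiderivative is F(w) = 2*w**3*(3*log(w) - 1)/3.
Then F(3) - F(1) = (-18 + 54*log(3)) - (-2/3) = -52/3 + 54*log(3).

-52/3 + 54*log(3)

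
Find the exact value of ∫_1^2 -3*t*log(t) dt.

Integrate by parts once (u = ln t, dv = -3*t dt).
An antiderivative is F(t) = -3*t**2*(2*log(t) - 1)/4.
Then F(2) - F(1) = (3 - log(64)) - (3/4) = 9/4 - log(64).

9/4 - log(64)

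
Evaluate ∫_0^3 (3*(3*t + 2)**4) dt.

Let u = 3*t + 2, so du = 3 dt. When t = 0, u = 2; when t = 3, u = 11.
The integral becomes ∫ u**4 du from 2 to 11, with antiderivative u**5/5.
Back in t: F(t) = (3*t + 2)**5/5.
Then F(3) - F(0) = (161051/5) - (32/5) = 161019/5.

161019/5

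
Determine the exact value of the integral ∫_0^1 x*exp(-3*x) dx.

Integrate by parts once (u = x, dv = exp(-3*x) dx).
An antiderivative is F(x) = (-3*x - 1)*exp(-3*x)/9.
Then F(1) - F(0) = (-4*exp(-3)/9) - (-1/9) = (-4 + exp(3))*exp(-3)/9.

(-4 + exp(3))*exp(-3)/9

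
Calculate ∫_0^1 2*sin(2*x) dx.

Let u = 2*x, so du = 2 dx. When x = 0, u = 0; when x = 1, u = 2.
The integral becomes ∫ sin(u) du from 0 to 2, with antiderivative -cos(u).
Back in x: F(x) = -cos(2*x).
Then F(1) - F(0) = (-cos(2)) - (-1) = 1 - cos(2).

1 - cos(2)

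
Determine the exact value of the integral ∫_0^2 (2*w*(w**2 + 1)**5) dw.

Let u = w**2 + 1, so du = 2*w dw. When w = 0, u = 1; when w = 2, u = 5.
The integral becomes ∫ u**5 du from 1 to 5, with antiderivative u**6/6.
Back in w: F(w) = (w**2 + 1)**6/6.
Then F(2) - F(0) = (15625/6) - (1/6) = 2604.

2604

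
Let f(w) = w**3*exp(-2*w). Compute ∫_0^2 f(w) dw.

Integrate by parts 3 times (u = w^3, dv = exp(-2*w) dw).
An antiderivative is F(w) = (-4*w**3 - 6*w**2 - 6*w - 3)*exp(-2*w)/8.
Then F(2) - F(0) = (-71*exp(-4)/8) - (-3/8) = 3/8 - 71*exp(-4)/8.

3/8 - 71*exp(-4)/8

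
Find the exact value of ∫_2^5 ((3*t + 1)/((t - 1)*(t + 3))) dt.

-2*log(5) + 8*log(2)

Factor the denominator: t**2 + 2*t - 3 = (t + 3)(t - 1).
Partial fractions: (3*t + 1)/((t - 1)*(t + 3)) = 2/(t + 3) + 1/(t - 1).
An antiderivative is F(t) = log(t - 1) + 2*log(t + 3).
Then F(5) - F(2) = (8*log(2)) - (log(25)) = -2*log(5) + 8*log(2).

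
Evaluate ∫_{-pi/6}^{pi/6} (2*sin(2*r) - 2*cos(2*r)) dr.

An antiderivative is F(r) = -sin(2*r) - cos(2*r).
Then F(pi/6) - F(-pi/6) = (-sqrt(3)/2 - 1/2) - (-1/2 + sqrt(3)/2) = -sqrt(3).

-sqrt(3)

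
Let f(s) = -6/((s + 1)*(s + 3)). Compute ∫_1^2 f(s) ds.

-3*log(3) - 3*log(2) + 3*log(5)

Factor the denominator: s**2 + 4*s + 3 = (s + 3)(s + 1).
Partial fractions: -6/((s + 1)*(s + 3)) = 3/(s + 3) - 3/(s + 1).
An antiderivative is F(s) = -3*log(s + 1) + 3*log(s + 3).
Then F(2) - F(1) = (-3*log(3) + 3*log(5)) - (log(8)) = -3*log(3) - 3*log(2) + 3*log(5).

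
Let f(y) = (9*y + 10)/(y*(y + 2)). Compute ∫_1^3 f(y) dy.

Factor the denominator: y**2 + 2*y = (y + 2)y.
Partial fractions: (9*y + 10)/(y*(y + 2)) = 4/(y + 2) + 5/y.
An antiderivative is F(y) = 5*log(y) + 4*log(y + 2).
Then F(3) - F(1) = (5*log(3) + 4*log(5)) - (log(81)) = log(3) + 4*log(5).

log(3) + 4*log(5)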